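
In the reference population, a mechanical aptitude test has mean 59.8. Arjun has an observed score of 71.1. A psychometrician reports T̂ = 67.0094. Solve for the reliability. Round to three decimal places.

0.638

T̂ = ρX + (1 − ρ)μ  ⇒  T̂ − μ = ρ(X − μ)
ρ = (T̂ − μ)/(X − μ) = (67.0094 − 59.8) / (71.1 − 59.8) = 7.2094 / 11.3 = 0.63800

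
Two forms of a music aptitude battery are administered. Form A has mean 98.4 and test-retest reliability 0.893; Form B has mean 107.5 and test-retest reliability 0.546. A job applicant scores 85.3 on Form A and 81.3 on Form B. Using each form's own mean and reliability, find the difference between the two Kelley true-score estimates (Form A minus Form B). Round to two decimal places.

T̂_A = 0.893(85.3) + 0.107(98.4) = 86.7017
T̂_B = 0.546(81.3) + 0.454(107.5) = 93.1948
T̂_A − T̂_B = -6.4931

-6.49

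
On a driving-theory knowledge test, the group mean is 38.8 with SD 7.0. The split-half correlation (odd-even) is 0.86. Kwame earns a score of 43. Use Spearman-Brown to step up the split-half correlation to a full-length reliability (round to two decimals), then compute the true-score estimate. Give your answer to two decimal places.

42.66

Spearman-Brown: ρ = 2r/(1 + r) = 2(0.86)/(1 + 0.86) = 1.720/1.86 = 0.9247 → 0.92
Weight the observed score by reliability and the mean by (1 − reliability): T̂ = 0.92·43 + 0.08·38.8 = 39.56 + 3.104 = 42.664.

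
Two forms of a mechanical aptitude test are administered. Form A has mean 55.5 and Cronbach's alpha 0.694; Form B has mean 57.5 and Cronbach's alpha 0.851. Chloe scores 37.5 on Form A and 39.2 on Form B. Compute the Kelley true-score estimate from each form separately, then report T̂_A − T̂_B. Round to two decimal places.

1.08

T̂_A = 0.694(37.5) + 0.306(55.5) = 43.0080
T̂_B = 0.851(39.2) + 0.149(57.5) = 41.9267
T̂_A − T̂_B = 1.0813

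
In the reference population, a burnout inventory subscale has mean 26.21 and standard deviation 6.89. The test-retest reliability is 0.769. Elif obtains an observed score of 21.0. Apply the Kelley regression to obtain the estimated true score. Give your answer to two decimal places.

22.20

T̂ = ρX + (1 − ρ)μ
  = 0.769 × 21.0 + 0.231 × 26.21
  = 16.1490 + 6.05451
  = 22.204
  ≈ 22.20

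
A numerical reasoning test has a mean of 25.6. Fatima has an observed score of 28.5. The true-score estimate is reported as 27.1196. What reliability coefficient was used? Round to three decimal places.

T̂ = ρX + (1 − ρ)μ  ⇒  T̂ − μ = ρ(X − μ)
ρ = (T̂ − μ)/(X − μ) = (27.1196 − 25.6) / (28.5 − 25.6) = 1.5196 / 2.9 = 0.52400

0.524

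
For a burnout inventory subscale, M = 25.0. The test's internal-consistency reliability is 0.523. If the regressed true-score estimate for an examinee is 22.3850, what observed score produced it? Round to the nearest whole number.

T̂ = ρX + (1 − ρ)μ  ⇒  X = (T̂ − (1 − ρ)μ) / ρ
X = (22.3850 − 0.477 × 25.0) / 0.523 = (22.3850 − 11.9250) / 0.523 = 10.4600 / 0.523 = 20.00

20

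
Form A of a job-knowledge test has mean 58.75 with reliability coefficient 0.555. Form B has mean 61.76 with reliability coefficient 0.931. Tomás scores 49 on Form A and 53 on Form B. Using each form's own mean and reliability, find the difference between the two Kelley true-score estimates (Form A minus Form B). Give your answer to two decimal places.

T̂_A = 0.555(49) + 0.445(58.75) = 53.3388
T̂_B = 0.931(53) + 0.069(61.76) = 53.6044
T̂_A − T̂_B = -0.2657

-0.27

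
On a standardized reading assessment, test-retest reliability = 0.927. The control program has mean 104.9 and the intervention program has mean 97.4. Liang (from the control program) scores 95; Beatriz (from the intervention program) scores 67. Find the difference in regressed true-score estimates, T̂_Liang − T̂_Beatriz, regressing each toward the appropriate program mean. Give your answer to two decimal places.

T̂_Liang = 0.927(95) + 0.073(104.9) = 95.7227
T̂_Beatriz = 0.927(67) + 0.073(97.4) = 69.2192
Difference = 95.7227 − 69.2192 = 26.5035

26.50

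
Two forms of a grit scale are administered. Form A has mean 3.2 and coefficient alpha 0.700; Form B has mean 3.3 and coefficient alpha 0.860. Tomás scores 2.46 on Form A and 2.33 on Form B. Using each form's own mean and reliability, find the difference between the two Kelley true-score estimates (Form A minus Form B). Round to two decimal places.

T̂_A = 0.700(2.46) + 0.300(3.2) = 2.6820
T̂_B = 0.860(2.33) + 0.140(3.3) = 2.4658
T̂_A − T̂_B = 0.2162

0.22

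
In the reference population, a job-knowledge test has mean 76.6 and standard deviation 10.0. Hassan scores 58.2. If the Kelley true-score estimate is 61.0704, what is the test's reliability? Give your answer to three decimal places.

0.844

T̂ = ρX + (1 − ρ)μ  ⇒  T̂ − μ = ρ(X − μ)
ρ = (T̂ − μ)/(X − μ) = (61.0704 − 76.6) / (58.2 − 76.6) = -15.5296 / -18.4 = 0.84400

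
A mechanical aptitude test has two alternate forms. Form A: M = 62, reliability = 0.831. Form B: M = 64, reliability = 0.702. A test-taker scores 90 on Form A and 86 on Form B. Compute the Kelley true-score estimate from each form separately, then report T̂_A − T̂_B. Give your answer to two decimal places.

5.82

T̂_A = 0.831(90) + 0.169(62) = 85.2680
T̂_B = 0.702(86) + 0.298(64) = 79.4440
T̂_A − T̂_B = 5.8240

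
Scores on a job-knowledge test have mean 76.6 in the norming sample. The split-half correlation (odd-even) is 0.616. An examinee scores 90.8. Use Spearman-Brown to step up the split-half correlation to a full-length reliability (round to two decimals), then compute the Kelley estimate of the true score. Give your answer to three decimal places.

Spearman-Brown: ρ = 2r/(1 + r) = 2(0.616)/(1 + 0.616) = 1.2320/1.616 = 0.7624 → 0.76
T̂ = 0.76(90.8) + 0.24(76.6) = 69.008 + 18.384 = 87.3920 → 87.392

87.392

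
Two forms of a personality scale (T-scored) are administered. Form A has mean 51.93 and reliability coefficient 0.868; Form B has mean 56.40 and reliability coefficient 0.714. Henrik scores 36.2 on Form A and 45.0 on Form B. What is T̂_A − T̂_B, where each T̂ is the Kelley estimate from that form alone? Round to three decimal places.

-9.984

T̂_A = 0.868(36.2) + 0.132(51.93) = 38.27636
T̂_B = 0.714(45.0) + 0.286(56.40) = 48.26040
T̂_A − T̂_B = -9.98404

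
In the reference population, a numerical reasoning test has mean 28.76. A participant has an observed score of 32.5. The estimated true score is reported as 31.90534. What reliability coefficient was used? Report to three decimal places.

T̂ = ρX + (1 − ρ)μ  ⇒  T̂ − μ = ρ(X − μ)
ρ = (T̂ − μ)/(X − μ) = (31.90534 − 28.76) / (32.5 − 28.76) = 3.14534 / 3.74 = 0.84100

0.841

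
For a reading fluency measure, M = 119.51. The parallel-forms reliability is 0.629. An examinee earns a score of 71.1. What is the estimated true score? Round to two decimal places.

T̂ = ρX + (1 − ρ)μ
  = 0.629 × 71.1 + 0.371 × 119.51
  = 44.7219 + 44.33821
  = 89.060
  ≈ 89.06

89.06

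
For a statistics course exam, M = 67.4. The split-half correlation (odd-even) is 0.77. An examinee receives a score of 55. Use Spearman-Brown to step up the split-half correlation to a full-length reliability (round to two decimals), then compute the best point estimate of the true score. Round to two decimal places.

Spearman-Brown: ρ = 2r/(1 + r) = 2(0.77)/(1 + 0.77) = 1.540/1.77 = 0.8701 → 0.87
Regress the observed score toward the mean by the unreliability: T̂ = 0.87·55 + 0.13·67.4 = 47.85 + 8.762 = 56.612.

56.61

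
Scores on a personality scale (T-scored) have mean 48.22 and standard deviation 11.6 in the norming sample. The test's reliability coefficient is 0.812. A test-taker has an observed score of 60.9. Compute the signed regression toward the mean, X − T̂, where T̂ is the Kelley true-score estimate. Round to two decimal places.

2.38

T̂ = 0.812(60.9) + 0.188(48.22) = 49.4508 + 9.06536 = 58.5162 → 58.516
X − T̂ = 60.9 − 58.516 = 2.384 → 2.38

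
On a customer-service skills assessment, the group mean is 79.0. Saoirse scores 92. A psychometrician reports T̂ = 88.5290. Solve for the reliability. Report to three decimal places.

T̂ = ρX + (1 − ρ)μ  ⇒  T̂ − μ = ρ(X − μ)
ρ = (T̂ − μ)/(X − μ) = (88.5290 − 79.0) / (92 − 79.0) = 9.5290 / 13.0 = 0.73300

0.733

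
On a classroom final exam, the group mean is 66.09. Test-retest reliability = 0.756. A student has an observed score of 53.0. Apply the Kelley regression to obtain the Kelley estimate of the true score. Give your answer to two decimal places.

56.19

T̂ = 0.756(53.0) + 0.244(66.09) = 40.0680 + 16.12596 = 56.194 → 56.19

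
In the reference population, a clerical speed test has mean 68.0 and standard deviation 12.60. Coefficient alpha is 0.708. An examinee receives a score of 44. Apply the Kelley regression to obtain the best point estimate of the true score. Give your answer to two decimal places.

T̂ = 0.708(44) + 0.292(68.0) = 31.152 + 19.8560 = 51.008 → 51.01

51.01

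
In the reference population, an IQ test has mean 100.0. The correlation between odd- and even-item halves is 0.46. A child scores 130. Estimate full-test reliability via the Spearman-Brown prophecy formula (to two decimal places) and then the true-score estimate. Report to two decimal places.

Spearman-Brown: ρ = 2r/(1 + r) = 2(0.46)/(1 + 0.46) = 0.920/1.46 = 0.6301 → 0.63
T̂ = 0.63(130) + 0.37(100.0) = 81.90 + 37.000 = 118.900 → 118.90

118.90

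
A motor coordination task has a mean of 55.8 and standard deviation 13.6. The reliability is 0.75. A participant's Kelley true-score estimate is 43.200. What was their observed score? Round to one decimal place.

39.0

T̂ = ρX + (1 − ρ)μ  ⇒  X = (T̂ − (1 − ρ)μ) / ρ
X = (43.200 − 0.25 × 55.8) / 0.75 = (43.200 − 13.950) / 0.75 = 29.250 / 0.75 = 39.000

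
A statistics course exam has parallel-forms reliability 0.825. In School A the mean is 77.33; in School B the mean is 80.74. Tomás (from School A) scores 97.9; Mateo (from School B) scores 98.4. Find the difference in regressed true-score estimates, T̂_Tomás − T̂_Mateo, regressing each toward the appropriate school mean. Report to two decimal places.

T̂_Tomás = 0.825(97.9) + 0.175(77.33) = 94.3003
T̂_Mateo = 0.825(98.4) + 0.175(80.74) = 95.3095
Difference = 94.3003 − 95.3095 = -1.0093

-1.01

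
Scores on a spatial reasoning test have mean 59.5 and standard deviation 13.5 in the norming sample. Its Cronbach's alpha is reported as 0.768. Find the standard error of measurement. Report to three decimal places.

6.502

SEM = SD · √(1 − ρ) = 13.5 × √0.232 = 13.5 × 0.4817 = 6.5025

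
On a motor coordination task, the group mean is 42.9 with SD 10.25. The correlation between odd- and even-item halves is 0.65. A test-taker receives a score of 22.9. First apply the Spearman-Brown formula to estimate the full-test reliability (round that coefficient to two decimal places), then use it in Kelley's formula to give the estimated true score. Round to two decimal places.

27.10

Spearman-Brown: ρ = 2r/(1 + r) = 2(0.65)/(1 + 0.65) = 1.300/1.65 = 0.7879 → 0.79
T̂ = ρX + (1 − ρ)μ
  = 0.79 × 22.9 + 0.21 × 42.9
  = 18.091 + 9.009
  = 27.100
  ≈ 27.10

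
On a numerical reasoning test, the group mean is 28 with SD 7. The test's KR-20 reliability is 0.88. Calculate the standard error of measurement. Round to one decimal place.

SEM = SD · √(1 − ρ) = 7 × √0.12 = 7 × 0.3464 = 2.425

2.4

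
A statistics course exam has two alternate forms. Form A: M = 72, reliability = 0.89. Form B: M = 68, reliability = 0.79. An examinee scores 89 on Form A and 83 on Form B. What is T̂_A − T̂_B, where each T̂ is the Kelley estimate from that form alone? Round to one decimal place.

T̂_A = 0.89(89) + 0.11(72) = 87.130
T̂_B = 0.79(83) + 0.21(68) = 79.850
T̂_A − T̂_B = 7.280

7.3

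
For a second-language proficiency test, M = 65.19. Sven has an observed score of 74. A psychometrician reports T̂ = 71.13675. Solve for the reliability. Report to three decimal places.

0.675

T̂ = ρX + (1 − ρ)μ  ⇒  T̂ − μ = ρ(X − μ)
ρ = (T̂ − μ)/(X − μ) = (71.13675 − 65.19) / (74 − 65.19) = 5.94675 / 8.81 = 0.67500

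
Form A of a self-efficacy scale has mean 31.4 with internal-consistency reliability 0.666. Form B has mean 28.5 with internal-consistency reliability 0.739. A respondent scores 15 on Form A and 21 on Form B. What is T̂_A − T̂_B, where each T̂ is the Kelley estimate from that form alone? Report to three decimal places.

-2.480

T̂_A = 0.666(15) + 0.334(31.4) = 20.47760
T̂_B = 0.739(21) + 0.261(28.5) = 22.95750
T̂_A − T̂_B = -2.47990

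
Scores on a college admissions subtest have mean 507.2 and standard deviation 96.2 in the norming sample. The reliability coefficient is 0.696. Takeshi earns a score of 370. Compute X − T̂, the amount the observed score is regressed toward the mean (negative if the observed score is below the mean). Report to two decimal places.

-41.71

T̂ = 0.696(370) + 0.304(507.2) = 257.520 + 154.1888 = 411.7088 → 411.709
X − T̂ = 370 − 411.709 = -41.709 → -41.71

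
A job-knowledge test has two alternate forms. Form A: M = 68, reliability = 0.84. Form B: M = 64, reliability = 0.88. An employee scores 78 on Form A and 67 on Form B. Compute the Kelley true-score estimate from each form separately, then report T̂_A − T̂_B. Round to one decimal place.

T̂_A = 0.84(78) + 0.16(68) = 76.400
T̂_B = 0.88(67) + 0.12(64) = 66.640
T̂_A − T̂_B = 9.760

9.8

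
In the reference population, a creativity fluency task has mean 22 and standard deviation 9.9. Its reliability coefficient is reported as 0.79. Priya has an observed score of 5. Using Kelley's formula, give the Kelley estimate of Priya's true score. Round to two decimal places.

8.57

Regress the observed score toward the mean by the unreliability: T̂ = 0.79·5 + 0.21·22 = 3.95 + 4.62 = 8.570.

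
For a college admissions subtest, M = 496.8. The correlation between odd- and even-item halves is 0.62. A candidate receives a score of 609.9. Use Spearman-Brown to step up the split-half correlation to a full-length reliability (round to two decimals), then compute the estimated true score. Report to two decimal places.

583.89

Spearman-Brown: ρ = 2r/(1 + r) = 2(0.62)/(1 + 0.62) = 1.240/1.62 = 0.7654 → 0.77
T̂ = ρX + (1 − ρ)μ
  = 0.77 × 609.9 + 0.23 × 496.8
  = 469.623 + 114.264
  = 583.887
  ≈ 583.89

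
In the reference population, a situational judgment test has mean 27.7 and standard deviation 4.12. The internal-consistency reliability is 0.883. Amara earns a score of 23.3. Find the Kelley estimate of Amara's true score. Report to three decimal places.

Regress the observed score toward the mean by the unreliability: T̂ = 0.883·23.3 + 0.117·27.7 = 20.5739 + 3.2409 = 23.8148.

23.815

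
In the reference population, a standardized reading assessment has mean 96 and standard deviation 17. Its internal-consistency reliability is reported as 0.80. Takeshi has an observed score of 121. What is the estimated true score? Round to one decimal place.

Weight the observed score by reliability and the mean by (1 − reliability): T̂ = 0.80·121 + 0.20·96 = 96.80 + 19.20 = 116.00.

116.0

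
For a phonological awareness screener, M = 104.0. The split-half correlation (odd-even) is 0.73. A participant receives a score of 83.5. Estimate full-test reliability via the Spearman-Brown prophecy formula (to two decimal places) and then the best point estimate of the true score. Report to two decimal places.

Spearman-Brown: ρ = 2r/(1 + r) = 2(0.73)/(1 + 0.73) = 1.460/1.73 = 0.8439 → 0.84
T̂ = 0.84(83.5) + 0.16(104.0) = 70.140 + 16.640 = 86.780 → 86.78

86.78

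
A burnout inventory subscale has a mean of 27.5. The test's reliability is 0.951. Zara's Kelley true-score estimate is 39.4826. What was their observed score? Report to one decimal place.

40.1

T̂ = ρX + (1 − ρ)μ  ⇒  X = (T̂ − (1 − ρ)μ) / ρ
X = (39.4826 − 0.049 × 27.5) / 0.951 = (39.4826 − 1.3475) / 0.951 = 38.1351 / 0.951 = 40.100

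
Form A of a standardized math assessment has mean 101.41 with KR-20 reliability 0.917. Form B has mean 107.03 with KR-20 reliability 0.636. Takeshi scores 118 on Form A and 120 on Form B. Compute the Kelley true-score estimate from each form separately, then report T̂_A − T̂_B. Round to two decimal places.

T̂_A = 0.917(118) + 0.083(101.41) = 116.6230
T̂_B = 0.636(120) + 0.364(107.03) = 115.2789
T̂_A − T̂_B = 1.3441

1.34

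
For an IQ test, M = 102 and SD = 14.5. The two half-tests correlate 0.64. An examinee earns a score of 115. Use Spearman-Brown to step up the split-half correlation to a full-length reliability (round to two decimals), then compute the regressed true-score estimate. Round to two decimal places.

112.14

Spearman-Brown: ρ = 2r/(1 + r) = 2(0.64)/(1 + 0.64) = 1.280/1.64 = 0.7805 → 0.78
T̂ = 0.78(115) + 0.22(102) = 89.70 + 22.44 = 112.140 → 112.14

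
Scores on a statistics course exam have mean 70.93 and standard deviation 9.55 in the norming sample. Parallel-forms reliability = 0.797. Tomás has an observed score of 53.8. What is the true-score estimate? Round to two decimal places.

57.28

Regress the observed score toward the mean by the unreliability: T̂ = 0.797·53.8 + 0.203·70.93 = 42.8786 + 14.39879 = 57.277.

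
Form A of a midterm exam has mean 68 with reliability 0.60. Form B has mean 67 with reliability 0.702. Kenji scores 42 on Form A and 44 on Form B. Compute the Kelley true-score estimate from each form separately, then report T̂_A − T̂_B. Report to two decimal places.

T̂_A = 0.60(42) + 0.40(68) = 52.4000
T̂_B = 0.702(44) + 0.298(67) = 50.8540
T̂_A − T̂_B = 1.5460

1.55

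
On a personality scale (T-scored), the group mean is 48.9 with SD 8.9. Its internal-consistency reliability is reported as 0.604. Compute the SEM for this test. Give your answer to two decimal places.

SEM = SD · √(1 − ρ) = 8.9 × √0.396 = 8.9 × 0.6293 = 5.601

5.60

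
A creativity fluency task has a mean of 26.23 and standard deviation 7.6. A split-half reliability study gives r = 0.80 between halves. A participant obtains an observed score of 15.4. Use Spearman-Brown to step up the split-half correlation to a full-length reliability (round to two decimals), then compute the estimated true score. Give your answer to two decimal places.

Spearman-Brown: ρ = 2r/(1 + r) = 2(0.80)/(1 + 0.80) = 1.600/1.80 = 0.8889 → 0.89
Kelley's formula gives T̂ = 0.89·15.4 + 0.11·26.23 = 13.706 + 2.8853 = 16.591.

16.59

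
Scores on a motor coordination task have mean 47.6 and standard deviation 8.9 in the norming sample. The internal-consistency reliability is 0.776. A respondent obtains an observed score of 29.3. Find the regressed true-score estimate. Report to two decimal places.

Weight the observed score by reliability and the mean by (1 − reliability): T̂ = 0.776·29.3 + 0.224·47.6 = 22.7368 + 10.6624 = 33.399.

33.40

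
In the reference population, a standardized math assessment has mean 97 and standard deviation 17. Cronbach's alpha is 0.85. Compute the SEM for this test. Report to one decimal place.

SEM = SD · √(1 − ρ) = 17 × √0.15 = 17 × 0.3873 = 6.584

6.6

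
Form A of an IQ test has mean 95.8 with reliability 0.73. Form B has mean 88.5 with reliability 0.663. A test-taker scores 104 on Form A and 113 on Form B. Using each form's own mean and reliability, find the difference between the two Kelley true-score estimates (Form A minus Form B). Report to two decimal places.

T̂_A = 0.73(104) + 0.27(95.8) = 101.7860
T̂_B = 0.663(113) + 0.337(88.5) = 104.7435
T̂_A − T̂_B = -2.9575

-2.96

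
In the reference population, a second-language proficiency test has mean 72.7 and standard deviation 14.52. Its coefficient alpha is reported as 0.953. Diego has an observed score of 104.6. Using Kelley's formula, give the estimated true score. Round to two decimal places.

T̂ = ρX + (1 − ρ)μ
  = 0.953 × 104.6 + 0.047 × 72.7
  = 99.6838 + 3.4169
  = 103.101
  ≈ 103.10

103.10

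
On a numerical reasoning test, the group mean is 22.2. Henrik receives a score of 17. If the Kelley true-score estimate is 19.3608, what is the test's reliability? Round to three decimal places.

0.546

T̂ = ρX + (1 − ρ)μ  ⇒  T̂ − μ = ρ(X − μ)
ρ = (T̂ − μ)/(X − μ) = (19.3608 − 22.2) / (17 − 22.2) = -2.8392 / -5.2 = 0.54600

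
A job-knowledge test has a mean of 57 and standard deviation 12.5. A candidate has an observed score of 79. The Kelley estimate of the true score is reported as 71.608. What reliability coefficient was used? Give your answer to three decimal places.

T̂ = ρX + (1 − ρ)μ  ⇒  T̂ − μ = ρ(X − μ)
ρ = (T̂ − μ)/(X − μ) = (71.608 − 57) / (79 − 57) = 14.608 / 22.0 = 0.66400

0.664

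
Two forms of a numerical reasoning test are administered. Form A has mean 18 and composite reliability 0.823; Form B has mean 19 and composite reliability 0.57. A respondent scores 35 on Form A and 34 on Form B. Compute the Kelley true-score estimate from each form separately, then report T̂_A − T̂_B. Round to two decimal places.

4.44

T̂_A = 0.823(35) + 0.177(18) = 31.9910
T̂_B = 0.57(34) + 0.43(19) = 27.5500
T̂_A − T̂_B = 4.4410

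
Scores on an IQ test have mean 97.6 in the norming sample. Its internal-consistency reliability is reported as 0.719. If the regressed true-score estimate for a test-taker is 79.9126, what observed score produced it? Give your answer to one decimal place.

73.0

T̂ = ρX + (1 − ρ)μ  ⇒  X = (T̂ − (1 − ρ)μ) / ρ
X = (79.9126 − 0.281 × 97.6) / 0.719 = (79.9126 − 27.4256) / 0.719 = 52.4870 / 0.719 = 73.000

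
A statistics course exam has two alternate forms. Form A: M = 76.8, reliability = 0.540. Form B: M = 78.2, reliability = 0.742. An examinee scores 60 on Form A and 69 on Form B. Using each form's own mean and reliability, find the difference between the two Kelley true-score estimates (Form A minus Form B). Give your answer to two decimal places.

-3.65

T̂_A = 0.540(60) + 0.460(76.8) = 67.7280
T̂_B = 0.742(69) + 0.258(78.2) = 71.3736
T̂_A − T̂_B = -3.6456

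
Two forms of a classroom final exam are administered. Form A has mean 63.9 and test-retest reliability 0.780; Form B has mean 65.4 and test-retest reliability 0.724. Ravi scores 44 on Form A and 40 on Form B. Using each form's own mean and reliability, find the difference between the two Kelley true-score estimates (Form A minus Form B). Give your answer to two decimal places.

1.37

T̂_A = 0.780(44) + 0.220(63.9) = 48.3780
T̂_B = 0.724(40) + 0.276(65.4) = 47.0104
T̂_A − T̂_B = 1.3676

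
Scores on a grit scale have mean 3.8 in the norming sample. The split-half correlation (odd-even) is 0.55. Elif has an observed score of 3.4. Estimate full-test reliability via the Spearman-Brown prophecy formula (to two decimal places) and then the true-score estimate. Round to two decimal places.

3.52

Spearman-Brown: ρ = 2r/(1 + r) = 2(0.55)/(1 + 0.55) = 1.100/1.55 = 0.7097 → 0.71
T̂ = ρX + (1 − ρ)μ
  = 0.71 × 3.4 + 0.29 × 3.8
  = 2.414 + 1.102
  = 3.516
  ≈ 3.52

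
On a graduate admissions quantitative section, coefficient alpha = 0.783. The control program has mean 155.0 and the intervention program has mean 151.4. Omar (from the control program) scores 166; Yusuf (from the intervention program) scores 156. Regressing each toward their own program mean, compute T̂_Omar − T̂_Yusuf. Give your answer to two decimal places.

T̂_Omar = 0.783(166) + 0.217(155.0) = 163.6130
T̂_Yusuf = 0.783(156) + 0.217(151.4) = 155.0018
Difference = 163.6130 − 155.0018 = 8.6112

8.61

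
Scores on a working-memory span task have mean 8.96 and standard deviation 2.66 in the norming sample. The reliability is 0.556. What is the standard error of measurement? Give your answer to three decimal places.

SEM = SD · √(1 − ρ) = 2.66 × √0.444 = 2.66 × 0.6663 = 1.7724

1.772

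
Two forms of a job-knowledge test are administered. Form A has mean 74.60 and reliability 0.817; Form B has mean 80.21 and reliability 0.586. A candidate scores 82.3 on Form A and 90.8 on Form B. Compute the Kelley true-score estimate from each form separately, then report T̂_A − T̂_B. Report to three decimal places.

-5.525

T̂_A = 0.817(82.3) + 0.183(74.60) = 80.89090
T̂_B = 0.586(90.8) + 0.414(80.21) = 86.41574
T̂_A − T̂_B = -5.52484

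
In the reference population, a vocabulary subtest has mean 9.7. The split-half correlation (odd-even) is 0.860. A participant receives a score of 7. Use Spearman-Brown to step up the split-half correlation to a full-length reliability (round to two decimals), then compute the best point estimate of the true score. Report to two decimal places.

Spearman-Brown: ρ = 2r/(1 + r) = 2(0.860)/(1 + 0.860) = 1.7200/1.860 = 0.9247 → 0.92
Regress the observed score toward the mean by the unreliability: T̂ = 0.92·7 + 0.08·9.7 = 6.44 + 0.776 = 7.216.

7.22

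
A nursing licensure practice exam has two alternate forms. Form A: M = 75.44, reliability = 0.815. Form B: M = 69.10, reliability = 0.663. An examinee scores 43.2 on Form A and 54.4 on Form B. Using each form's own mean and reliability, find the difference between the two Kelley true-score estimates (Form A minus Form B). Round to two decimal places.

T̂_A = 0.815(43.2) + 0.185(75.44) = 49.1644
T̂_B = 0.663(54.4) + 0.337(69.10) = 59.3539
T̂_A − T̂_B = -10.1895

-10.19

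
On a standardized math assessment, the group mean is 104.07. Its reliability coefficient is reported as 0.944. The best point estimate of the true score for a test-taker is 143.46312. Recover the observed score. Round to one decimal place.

T̂ = ρX + (1 − ρ)μ  ⇒  X = (T̂ − (1 − ρ)μ) / ρ
X = (143.46312 − 0.056 × 104.07) / 0.944 = (143.46312 − 5.82792) / 0.944 = 137.63520 / 0.944 = 145.800

145.8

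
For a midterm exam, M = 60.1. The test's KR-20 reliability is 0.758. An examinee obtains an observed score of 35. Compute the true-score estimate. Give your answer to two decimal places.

41.07

T̂ = ρX + (1 − ρ)μ
  = 0.758 × 35 + 0.242 × 60.1
  = 26.530 + 14.5442
  = 41.074
  ≈ 41.07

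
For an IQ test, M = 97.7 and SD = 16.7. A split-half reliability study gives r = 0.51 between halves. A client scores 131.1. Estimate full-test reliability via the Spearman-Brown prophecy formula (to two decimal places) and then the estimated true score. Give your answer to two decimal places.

Spearman-Brown: ρ = 2r/(1 + r) = 2(0.51)/(1 + 0.51) = 1.020/1.51 = 0.6755 → 0.68
T̂ = ρX + (1 − ρ)μ
  = 0.68 × 131.1 + 0.32 × 97.7
  = 89.148 + 31.264
  = 120.412
  ≈ 120.41

120.41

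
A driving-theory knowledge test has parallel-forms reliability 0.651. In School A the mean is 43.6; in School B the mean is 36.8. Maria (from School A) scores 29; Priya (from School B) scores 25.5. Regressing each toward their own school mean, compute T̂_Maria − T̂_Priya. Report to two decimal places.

4.65

T̂_Maria = 0.651(29) + 0.349(43.6) = 34.0954
T̂_Priya = 0.651(25.5) + 0.349(36.8) = 29.4437
Difference = 34.0954 − 29.4437 = 4.6517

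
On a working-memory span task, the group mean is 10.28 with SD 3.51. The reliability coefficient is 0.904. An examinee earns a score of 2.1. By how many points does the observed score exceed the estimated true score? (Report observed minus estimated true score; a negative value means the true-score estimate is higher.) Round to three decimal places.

T̂ = 0.904(2.1) + 0.096(10.28) = 1.8984 + 0.98688 = 2.88528 → 2.8853
X − T̂ = 2.1 − 2.8853 = -0.7853 → -0.785

-0.785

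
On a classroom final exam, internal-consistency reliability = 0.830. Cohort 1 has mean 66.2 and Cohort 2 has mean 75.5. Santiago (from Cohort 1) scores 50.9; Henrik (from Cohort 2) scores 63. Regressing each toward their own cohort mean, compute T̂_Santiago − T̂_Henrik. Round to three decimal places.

T̂_Santiago = 0.830(50.9) + 0.170(66.2) = 53.50100
T̂_Henrik = 0.830(63) + 0.170(75.5) = 65.12500
Difference = 53.50100 − 65.12500 = -11.62400

-11.624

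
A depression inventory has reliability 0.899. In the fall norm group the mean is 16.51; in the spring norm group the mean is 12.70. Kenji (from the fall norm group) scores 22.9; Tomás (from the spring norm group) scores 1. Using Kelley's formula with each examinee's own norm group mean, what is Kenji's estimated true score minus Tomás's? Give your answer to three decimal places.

T̂_Kenji = 0.899(22.9) + 0.101(16.51) = 22.25461
T̂_Tomás = 0.899(1) + 0.101(12.70) = 2.18170
Difference = 22.25461 − 2.18170 = 20.07291

20.073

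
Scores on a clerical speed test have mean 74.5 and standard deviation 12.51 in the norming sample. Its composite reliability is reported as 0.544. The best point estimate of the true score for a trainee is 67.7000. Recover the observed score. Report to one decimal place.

T̂ = ρX + (1 − ρ)μ  ⇒  X = (T̂ − (1 − ρ)μ) / ρ
X = (67.7000 − 0.456 × 74.5) / 0.544 = (67.7000 − 33.9720) / 0.544 = 33.7280 / 0.544 = 62.000

62.0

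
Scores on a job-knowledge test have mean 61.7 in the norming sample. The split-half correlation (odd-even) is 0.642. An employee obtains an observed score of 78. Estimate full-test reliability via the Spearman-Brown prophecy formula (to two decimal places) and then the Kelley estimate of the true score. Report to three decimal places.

Spearman-Brown: ρ = 2r/(1 + r) = 2(0.642)/(1 + 0.642) = 1.2840/1.642 = 0.7820 → 0.78
Kelley's formula gives T̂ = 0.78·78 + 0.22·61.7 = 60.84 + 13.574 = 74.4140.

74.414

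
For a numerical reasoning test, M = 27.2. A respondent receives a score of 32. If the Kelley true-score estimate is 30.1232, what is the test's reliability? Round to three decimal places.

0.609

T̂ = ρX + (1 − ρ)μ  ⇒  T̂ − μ = ρ(X − μ)
ρ = (T̂ − μ)/(X − μ) = (30.1232 − 27.2) / (32 − 27.2) = 2.9232 / 4.8 = 0.60900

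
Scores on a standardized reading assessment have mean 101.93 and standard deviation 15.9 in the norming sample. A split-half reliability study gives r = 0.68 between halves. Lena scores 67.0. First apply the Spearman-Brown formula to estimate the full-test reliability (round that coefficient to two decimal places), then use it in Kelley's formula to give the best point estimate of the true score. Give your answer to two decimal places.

73.64

Spearman-Brown: ρ = 2r/(1 + r) = 2(0.68)/(1 + 0.68) = 1.360/1.68 = 0.8095 → 0.81
Weight the observed score by reliability and the mean by (1 − reliability): T̂ = 0.81·67.0 + 0.19·101.93 = 54.270 + 19.3667 = 73.637.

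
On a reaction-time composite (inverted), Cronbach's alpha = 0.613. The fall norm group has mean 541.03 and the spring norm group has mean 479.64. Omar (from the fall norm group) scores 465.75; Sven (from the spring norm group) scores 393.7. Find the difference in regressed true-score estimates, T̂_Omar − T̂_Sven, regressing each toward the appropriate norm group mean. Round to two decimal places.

67.92

T̂_Omar = 0.613(465.75) + 0.387(541.03) = 494.8834
T̂_Sven = 0.613(393.7) + 0.387(479.64) = 426.9588
Difference = 494.8834 − 426.9588 = 67.9246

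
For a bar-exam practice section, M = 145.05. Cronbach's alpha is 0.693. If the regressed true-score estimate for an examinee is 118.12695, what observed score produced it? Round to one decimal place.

T̂ = ρX + (1 − ρ)μ  ⇒  X = (T̂ − (1 − ρ)μ) / ρ
X = (118.12695 − 0.307 × 145.05) / 0.693 = (118.12695 − 44.53035) / 0.693 = 73.59660 / 0.693 = 106.200

106.2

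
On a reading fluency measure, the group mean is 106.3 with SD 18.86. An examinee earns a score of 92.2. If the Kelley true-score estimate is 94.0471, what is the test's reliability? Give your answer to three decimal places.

0.869

T̂ = ρX + (1 − ρ)μ  ⇒  T̂ − μ = ρ(X − μ)
ρ = (T̂ − μ)/(X − μ) = (94.0471 − 106.3) / (92.2 − 106.3) = -12.2529 / -14.1 = 0.86900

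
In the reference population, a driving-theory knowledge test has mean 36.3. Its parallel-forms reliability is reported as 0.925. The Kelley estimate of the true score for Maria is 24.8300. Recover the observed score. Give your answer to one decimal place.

T̂ = ρX + (1 − ρ)μ  ⇒  X = (T̂ − (1 − ρ)μ) / ρ
X = (24.8300 − 0.075 × 36.3) / 0.925 = (24.8300 − 2.7225) / 0.925 = 22.1075 / 0.925 = 23.900

23.9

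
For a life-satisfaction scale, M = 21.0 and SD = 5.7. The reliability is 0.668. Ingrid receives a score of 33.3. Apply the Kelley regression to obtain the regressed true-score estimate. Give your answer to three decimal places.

Weight the observed score by reliability and the mean by (1 − reliability): T̂ = 0.668·33.3 + 0.332·21.0 = 22.2444 + 6.9720 = 29.2164.

29.216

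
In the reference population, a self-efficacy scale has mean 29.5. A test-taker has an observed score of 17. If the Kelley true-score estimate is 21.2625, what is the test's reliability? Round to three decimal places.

T̂ = ρX + (1 − ρ)μ  ⇒  T̂ − μ = ρ(X − μ)
ρ = (T̂ − μ)/(X − μ) = (21.2625 − 29.5) / (17 − 29.5) = -8.2375 / -12.5 = 0.65900

0.659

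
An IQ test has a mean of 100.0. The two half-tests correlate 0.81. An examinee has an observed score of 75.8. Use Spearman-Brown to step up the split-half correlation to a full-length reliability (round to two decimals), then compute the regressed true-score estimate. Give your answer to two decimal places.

Spearman-Brown: ρ = 2r/(1 + r) = 2(0.81)/(1 + 0.81) = 1.620/1.81 = 0.8950 → 0.90
Regress the observed score toward the mean by the unreliability: T̂ = 0.90·75.8 + 0.10·100.0 = 68.220 + 10.000 = 78.220.

78.22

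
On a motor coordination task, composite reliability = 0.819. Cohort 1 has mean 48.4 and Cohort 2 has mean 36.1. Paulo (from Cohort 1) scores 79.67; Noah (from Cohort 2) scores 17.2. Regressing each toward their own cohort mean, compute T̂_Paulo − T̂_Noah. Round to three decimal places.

T̂_Paulo = 0.819(79.67) + 0.181(48.4) = 74.01013
T̂_Noah = 0.819(17.2) + 0.181(36.1) = 20.62090
Difference = 74.01013 − 20.62090 = 53.38923

53.389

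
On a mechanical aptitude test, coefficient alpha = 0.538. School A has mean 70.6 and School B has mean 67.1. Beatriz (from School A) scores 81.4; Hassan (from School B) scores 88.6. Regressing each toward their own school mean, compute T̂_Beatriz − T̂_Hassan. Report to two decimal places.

-2.26

T̂_Beatriz = 0.538(81.4) + 0.462(70.6) = 76.4104
T̂_Hassan = 0.538(88.6) + 0.462(67.1) = 78.6670
Difference = 76.4104 − 78.6670 = -2.2566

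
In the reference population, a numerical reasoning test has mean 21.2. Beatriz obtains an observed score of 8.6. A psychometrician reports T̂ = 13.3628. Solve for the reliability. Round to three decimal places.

T̂ = ρX + (1 − ρ)μ  ⇒  T̂ − μ = ρ(X − μ)
ρ = (T̂ − μ)/(X − μ) = (13.3628 − 21.2) / (8.6 − 21.2) = -7.8372 / -12.6 = 0.62200

0.622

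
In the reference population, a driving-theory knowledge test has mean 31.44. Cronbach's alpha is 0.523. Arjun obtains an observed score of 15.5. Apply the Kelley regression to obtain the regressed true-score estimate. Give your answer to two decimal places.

T̂ = ρX + (1 − ρ)μ
  = 0.523 × 15.5 + 0.477 × 31.44
  = 8.1065 + 14.99688
  = 23.103
  ≈ 23.10

23.10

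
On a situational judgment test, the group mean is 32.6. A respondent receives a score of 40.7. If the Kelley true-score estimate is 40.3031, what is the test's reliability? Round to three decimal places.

T̂ = ρX + (1 − ρ)μ  ⇒  T̂ − μ = ρ(X − μ)
ρ = (T̂ − μ)/(X − μ) = (40.3031 − 32.6) / (40.7 − 32.6) = 7.7031 / 8.1 = 0.95100

0.951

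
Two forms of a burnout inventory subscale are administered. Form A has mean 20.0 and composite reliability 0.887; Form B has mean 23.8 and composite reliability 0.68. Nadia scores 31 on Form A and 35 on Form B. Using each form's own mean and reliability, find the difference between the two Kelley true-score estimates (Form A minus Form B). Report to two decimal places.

-1.66

T̂_A = 0.887(31) + 0.113(20.0) = 29.7570
T̂_B = 0.68(35) + 0.32(23.8) = 31.4160
T̂_A − T̂_B = -1.6590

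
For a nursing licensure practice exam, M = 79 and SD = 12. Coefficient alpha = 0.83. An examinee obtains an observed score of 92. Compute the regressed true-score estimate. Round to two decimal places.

89.79

T̂ = ρX + (1 − ρ)μ
  = 0.83 × 92 + 0.17 × 79
  = 76.36 + 13.43
  = 89.790
  ≈ 89.79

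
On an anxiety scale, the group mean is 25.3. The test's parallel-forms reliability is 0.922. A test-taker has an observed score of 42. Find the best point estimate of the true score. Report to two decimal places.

40.70

Weight the observed score by reliability and the mean by (1 − reliability): T̂ = 0.922·42 + 0.078·25.3 = 38.724 + 1.9734 = 40.697.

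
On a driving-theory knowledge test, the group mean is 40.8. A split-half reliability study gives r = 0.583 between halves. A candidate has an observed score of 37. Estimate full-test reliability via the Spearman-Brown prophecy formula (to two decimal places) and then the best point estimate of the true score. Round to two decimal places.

37.99

Spearman-Brown: ρ = 2r/(1 + r) = 2(0.583)/(1 + 0.583) = 1.1660/1.583 = 0.7366 → 0.74
T̂ = 0.74(37) + 0.26(40.8) = 27.38 + 10.608 = 37.988 → 37.99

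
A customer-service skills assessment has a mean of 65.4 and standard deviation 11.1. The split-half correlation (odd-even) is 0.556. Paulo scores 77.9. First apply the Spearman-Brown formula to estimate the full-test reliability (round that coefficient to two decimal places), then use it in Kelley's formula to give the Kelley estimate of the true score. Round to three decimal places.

Spearman-Brown: ρ = 2r/(1 + r) = 2(0.556)/(1 + 0.556) = 1.1120/1.556 = 0.7147 → 0.71
Regress the observed score toward the mean by the unreliability: T̂ = 0.71·77.9 + 0.29·65.4 = 55.309 + 18.966 = 74.2750.

74.275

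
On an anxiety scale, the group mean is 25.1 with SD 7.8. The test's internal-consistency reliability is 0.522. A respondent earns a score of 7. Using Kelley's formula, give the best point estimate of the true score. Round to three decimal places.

Regress the observed score toward the mean by the unreliability: T̂ = 0.522·7 + 0.478·25.1 = 3.654 + 11.9978 = 15.6518.

15.652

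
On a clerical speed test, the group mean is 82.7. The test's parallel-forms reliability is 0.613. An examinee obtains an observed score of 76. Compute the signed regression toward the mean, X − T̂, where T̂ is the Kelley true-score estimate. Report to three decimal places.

-2.593

Weight the observed score by reliability and the mean by (1 − reliability): T̂ = 0.613·76 + 0.387·82.7 = 46.588 + 32.0049 = 78.59290.
X − T̂ = 76 − 78.5929 = -2.5929 → -2.593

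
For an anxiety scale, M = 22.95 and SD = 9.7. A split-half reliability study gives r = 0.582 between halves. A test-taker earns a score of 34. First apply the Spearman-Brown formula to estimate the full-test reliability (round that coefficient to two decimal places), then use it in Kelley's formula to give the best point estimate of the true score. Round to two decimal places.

Spearman-Brown: ρ = 2r/(1 + r) = 2(0.582)/(1 + 0.582) = 1.1640/1.582 = 0.7358 → 0.74
Regress the observed score toward the mean by the unreliability: T̂ = 0.74·34 + 0.26·22.95 = 25.16 + 5.9670 = 31.127.

31.13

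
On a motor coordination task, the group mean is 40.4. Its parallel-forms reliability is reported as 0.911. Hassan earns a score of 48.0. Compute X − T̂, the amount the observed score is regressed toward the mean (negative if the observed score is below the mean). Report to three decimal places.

T̂ = 0.911(48.0) + 0.089(40.4) = 43.7280 + 3.5956 = 47.32360 → 47.3236
X − T̂ = 48.0 − 47.3236 = 0.6764 → 0.676

0.676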